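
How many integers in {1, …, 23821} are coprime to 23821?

19680

Factor: 23821 = 7 · 41 · 83.
φ(23821) = (7−1) · (41−1) · (83−1) = 6 · 40 · 82 = 19680.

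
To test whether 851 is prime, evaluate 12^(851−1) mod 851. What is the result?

12^1 ≡ 12 (mod 851)
12^2 ≡ 12^2 = 144 ≡ 144 (mod 851)
12^4 ≡ 144^2 = 20736 ≡ 312 (mod 851)
12^8 ≡ 312^2 = 97344 ≡ 330 (mod 851)
12^16 ≡ 330^2 = 108900 ≡ 823 (mod 851)
12^32 ≡ 823^2 = 677329 ≡ 784 (mod 851)
12^64 ≡ 784^2 = 614656 ≡ 234 (mod 851)
12^128 ≡ 234^2 = 54756 ≡ 292 (mod 851)
12^256 ≡ 292^2 = 85264 ≡ 164 (mod 851)
12^512 ≡ 164^2 = 26896 ≡ 515 (mod 851)
850 = 512 + 256 + 64 + 16 + 2 in binary powers of 2.
So 12^850 ≡ 515 · 164 · 234 · 823 · 144 ≡ 164 (mod 851).
Since 164 ≠ 1, base 12 is a Fermat witness: 851 is composite.

164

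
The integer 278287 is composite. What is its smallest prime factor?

31

278287 is odd.
Digit sum 34, not divisible by 3.
Ends in 7: not divisible by 5.
7: 278287 = 7·39755 + 2
11: 278287 = 11·25298 + 9
13: 278287 = 13·21406 + 9
17: 278287 = 17·16369 + 14
19: 278287 = 19·14646 + 13
23: 278287 = 23·12099 + 10
29: 278287 = 29·9596 + 3
31: 278287 = 31·8977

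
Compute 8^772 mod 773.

1

8^1 ≡ 8 (mod 773)
8^2 ≡ 8^2 = 64 ≡ 64 (mod 773)
8^4 ≡ 64^2 = 4096 ≡ 231 (mod 773)
8^8 ≡ 231^2 = 53361 ≡ 24 (mod 773)
8^16 ≡ 24^2 = 576 ≡ 576 (mod 773)
8^32 ≡ 576^2 = 331776 ≡ 159 (mod 773)
8^64 ≡ 159^2 = 25281 ≡ 545 (mod 773)
8^128 ≡ 545^2 = 297025 ≡ 193 (mod 773)
8^256 ≡ 193^2 = 37249 ≡ 145 (mod 773)
8^512 ≡ 145^2 = 21025 ≡ 154 (mod 773)
772 = 512 + 256 + 4 in binary powers of 2.
So 8^772 ≡ 154 · 145 · 231 ≡ 1 (mod 773).
Since the result is 1, base 8 gives no evidence that 773 is composite.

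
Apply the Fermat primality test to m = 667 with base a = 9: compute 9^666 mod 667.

49

9^1 ≡ 9 (mod 667)
9^2 ≡ 9^2 = 81 ≡ 81 (mod 667)
9^4 ≡ 81^2 = 6561 ≡ 558 (mod 667)
9^8 ≡ 558^2 = 311364 ≡ 542 (mod 667)
9^16 ≡ 542^2 = 293764 ≡ 284 (mod 667)
9^32 ≡ 284^2 = 80656 ≡ 616 (mod 667)
9^64 ≡ 616^2 = 379456 ≡ 600 (mod 667)
9^128 ≡ 600^2 = 360000 ≡ 487 (mod 667)
9^256 ≡ 487^2 = 237169 ≡ 384 (mod 667)
9^512 ≡ 384^2 = 147456 ≡ 49 (mod 667)
666 = 512 + 128 + 16 + 8 + 2 in binary powers of 2.
So 9^666 ≡ 49 · 487 · 284 · 542 · 81 ≡ 49 (mod 667).
Since 49 ≠ 1, base 9 is a Fermat witness: 667 is composite.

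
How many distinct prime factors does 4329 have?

3

4329 = 3^2 · 481
481 = 13 · 37
4329 = 3^2 · 13 · 37, which has 3 distinct prime factors.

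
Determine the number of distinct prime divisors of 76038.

76038 = 2 · 38019
38019 = 3 · 12673
12673 = 19 · 667
667 = 23 · 29
76038 = 2 · 3 · 19 · 23 · 29, which has 5 distinct prime factors.

5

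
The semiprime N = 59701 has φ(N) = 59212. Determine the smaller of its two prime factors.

φ(n) = (p−1)(q−1) = n − (p+q) + 1, so p + q = 59701 − 59212 + 1 = 490.
p and q are the roots of t² − 490t + 59701 = 0.
Discriminant: 490² − 4·59701 = 240100 − 238804 = 1296; √1296 = 36.
q = (490 − 36)/2 = 227, p = (490 + 36)/2 = 263.
Check: 227 · 263 = 59701.

227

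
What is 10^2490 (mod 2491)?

10^1 ≡ 10 (mod 2491)
10^2 ≡ 10^2 = 100 ≡ 100 (mod 2491)
10^4 ≡ 100^2 = 10000 ≡ 36 (mod 2491)
10^8 ≡ 36^2 = 1296 ≡ 1296 (mod 2491)
10^16 ≡ 1296^2 = 1679616 ≡ 682 (mod 2491)
10^32 ≡ 682^2 = 465124 ≡ 1798 (mod 2491)
10^64 ≡ 1798^2 = 3232804 ≡ 1977 (mod 2491)
10^128 ≡ 1977^2 = 3908529 ≡ 150 (mod 2491)
10^256 ≡ 150^2 = 22500 ≡ 81 (mod 2491)
10^512 ≡ 81^2 = 6561 ≡ 1579 (mod 2491)
10^1024 ≡ 1579^2 = 2493241 ≡ 2241 (mod 2491)
10^2048 ≡ 2241^2 = 5022081 ≡ 225 (mod 2491)
2490 = 2048 + 256 + 128 + 32 + 16 + 8 + 2 in binary powers of 2.
So 10^2490 ≡ 225 · 81 · 150 · 1798 · 682 · 1296 · 100 ≡ 1391 (mod 2491).
Since 1391 ≠ 1, base 10 is a Fermat witness: 2491 is composite.

1391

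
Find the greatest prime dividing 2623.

61

2623 = 43 · 61
61 is prime.
So 2623 = 43 · 61; the largest prime factor is 61.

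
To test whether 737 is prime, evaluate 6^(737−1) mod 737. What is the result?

16

6^1 ≡ 6 (mod 737)
6^2 ≡ 6^2 = 36 ≡ 36 (mod 737)
6^4 ≡ 36^2 = 1296 ≡ 559 (mod 737)
6^8 ≡ 559^2 = 312481 ≡ 730 (mod 737)
6^16 ≡ 730^2 = 532900 ≡ 49 (mod 737)
6^32 ≡ 49^2 = 2401 ≡ 190 (mod 737)
6^64 ≡ 190^2 = 36100 ≡ 724 (mod 737)
6^128 ≡ 724^2 = 524176 ≡ 169 (mod 737)
6^256 ≡ 169^2 = 28561 ≡ 555 (mod 737)
6^512 ≡ 555^2 = 308025 ≡ 696 (mod 737)
736 = 512 + 128 + 64 + 32 in binary powers of 2.
So 6^736 ≡ 696 · 169 · 724 · 190 ≡ 16 (mod 737).
Since 16 ≠ 1, base 6 is a Fermat witness: 737 is composite.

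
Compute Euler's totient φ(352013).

328320

Factor: 352013 = 19 · 97 · 191.
φ(352013) = (19−1) · (97−1) · (191−1) = 18 · 96 · 190 = 328320.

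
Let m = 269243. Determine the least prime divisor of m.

269243 is odd.
Digit sum 26, not divisible by 3.
Ends in 3: not divisible by 5.
7: 269243 = 7·38463 + 2
11: 269243 = 11·24476 + 7
13: 269243 = 13·20711

13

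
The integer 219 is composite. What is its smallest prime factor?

219 is odd.
Digit sum 12, divisible by 3.

3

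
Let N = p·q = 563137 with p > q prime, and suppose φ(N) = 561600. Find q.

601

φ(n) = (p−1)(q−1) = n − (p+q) + 1, so p + q = 563137 − 561600 + 1 = 1538.
p and q are the roots of t² − 1538t + 563137 = 0.
Discriminant: 1538² − 4·563137 = 2365444 − 2252548 = 112896; √112896 = 336.
q = (1538 − 336)/2 = 601, p = (1538 + 336)/2 = 937.
Check: 601 · 937 = 563137.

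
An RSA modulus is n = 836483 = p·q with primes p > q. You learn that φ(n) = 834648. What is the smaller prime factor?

φ(n) = (p−1)(q−1) = n − (p+q) + 1, so p + q = 836483 − 834648 + 1 = 1836.
p and q are the roots of t² − 1836t + 836483 = 0.
Discriminant: 1836² − 4·836483 = 3370896 − 3345932 = 24964; √24964 = 158.
q = (1836 − 158)/2 = 839, p = (1836 + 158)/2 = 997.
Check: 839 · 997 = 836483.

839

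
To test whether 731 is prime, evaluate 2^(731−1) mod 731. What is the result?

4

2^1 ≡ 2 (mod 731)
2^2 ≡ 2^2 = 4 ≡ 4 (mod 731)
2^4 ≡ 4^2 = 16 ≡ 16 (mod 731)
2^8 ≡ 16^2 = 256 ≡ 256 (mod 731)
2^16 ≡ 256^2 = 65536 ≡ 477 (mod 731)
2^32 ≡ 477^2 = 227529 ≡ 188 (mod 731)
2^64 ≡ 188^2 = 35344 ≡ 256 (mod 731)
2^128 ≡ 256^2 = 65536 ≡ 477 (mod 731)
2^256 ≡ 477^2 = 227529 ≡ 188 (mod 731)
2^512 ≡ 188^2 = 35344 ≡ 256 (mod 731)
730 = 512 + 128 + 64 + 16 + 8 + 2 in binary powers of 2.
So 2^730 ≡ 256 · 477 · 256 · 477 · 256 · 4 ≡ 4 (mod 731).
Since 4 ≠ 1, base 2 is a Fermat witness: 731 is composite.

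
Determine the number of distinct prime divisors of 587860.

6

587860 = 2^2 · 146965
146965 = 5 · 29393
29393 = 7 · 4199
4199 = 13 · 323
323 = 17 · 19
587860 = 2^2 · 5 · 7 · 13 · 17 · 19, which has 6 distinct prime factors.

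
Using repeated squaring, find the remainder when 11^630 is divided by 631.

11^1 ≡ 11 (mod 631)
11^2 ≡ 11^2 = 121 ≡ 121 (mod 631)
11^4 ≡ 121^2 = 14641 ≡ 128 (mod 631)
11^8 ≡ 128^2 = 16384 ≡ 609 (mod 631)
11^16 ≡ 609^2 = 370881 ≡ 484 (mod 631)
11^32 ≡ 484^2 = 234256 ≡ 155 (mod 631)
11^64 ≡ 155^2 = 24025 ≡ 47 (mod 631)
11^128 ≡ 47^2 = 2209 ≡ 316 (mod 631)
11^256 ≡ 316^2 = 99856 ≡ 158 (mod 631)
11^512 ≡ 158^2 = 24964 ≡ 355 (mod 631)
630 = 512 + 64 + 32 + 16 + 4 + 2 in binary powers of 2.
So 11^630 ≡ 355 · 47 · 155 · 484 · 128 · 121 ≡ 1 (mod 631).
Since the result is 1, base 11 gives no evidence that 631 is composite.

1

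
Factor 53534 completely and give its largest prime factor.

71

53534 = 2 · 26767
26767 = 13 · 2059
2059 = 29 · 71
71 is prime.
So 53534 = 2 · 13 · 29 · 71; the largest prime factor is 71.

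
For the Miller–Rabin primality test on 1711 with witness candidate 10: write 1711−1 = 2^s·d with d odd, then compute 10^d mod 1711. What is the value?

1711 − 1 = 1710 = 2^1 · 855, so d = 855.
10^1 ≡ 10 (mod 1711)
10^2 ≡ 10^2 = 100 ≡ 100 (mod 1711)
10^4 ≡ 100^2 = 10000 ≡ 1445 (mod 1711)
10^8 ≡ 1445^2 = 2088025 ≡ 605 (mod 1711)
10^16 ≡ 605^2 = 366025 ≡ 1582 (mod 1711)
10^32 ≡ 1582^2 = 2502724 ≡ 1242 (mod 1711)
10^64 ≡ 1242^2 = 1542564 ≡ 953 (mod 1711)
10^128 ≡ 953^2 = 908209 ≡ 1379 (mod 1711)
10^256 ≡ 1379^2 = 1901641 ≡ 720 (mod 1711)
10^512 ≡ 720^2 = 518400 ≡ 1678 (mod 1711)
855 = 512 + 256 + 64 + 16 + 4 + 2 + 1 in binary powers of 2.
So 10^855 ≡ 1678 · 720 · 953 · 1582 · 1445 · 100 · 10 ≡ 396 (mod 1711).
Squaring chain: 396; never reaches −1, so base 10 is a Miller–Rabin witness that 1711 is composite.

396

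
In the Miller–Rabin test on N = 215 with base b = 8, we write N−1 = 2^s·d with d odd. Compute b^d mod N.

22

215 − 1 = 214 = 2^1 · 107, so d = 107.
8^1 ≡ 8 (mod 215)
8^2 ≡ 8^2 = 64 ≡ 64 (mod 215)
8^4 ≡ 64^2 = 4096 ≡ 11 (mod 215)
8^8 ≡ 11^2 = 121 ≡ 121 (mod 215)
8^16 ≡ 121^2 = 14641 ≡ 21 (mod 215)
8^32 ≡ 21^2 = 441 ≡ 11 (mod 215)
8^64 ≡ 11^2 = 121 ≡ 121 (mod 215)
107 = 64 + 32 + 8 + 2 + 1 in binary powers of 2.
So 8^107 ≡ 121 · 11 · 121 · 64 · 8 ≡ 22 (mod 215).
Squaring chain: 22; never reaches −1, so base 8 is a Miller–Rabin witness that 215 is composite.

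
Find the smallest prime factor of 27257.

97

27257 is odd.
Digit sum 23, not divisible by 3.
Ends in 7: not divisible by 5.
7: 27257 = 7·3893 + 6
11: 27257 = 11·2477 + 10
13: 27257 = 13·2096 + 9
17: 27257 = 17·1603 + 6
19: 27257 = 19·1434 + 11
23: 27257 = 23·1185 + 2
29: 27257 = 29·939 + 26
31: 27257 = 31·879 + 8
37: 27257 = 37·736 + 25
41: 27257 = 41·664 + 33
43: 27257 = 43·633 + 38
47: 27257 = 47·579 + 44
53: 27257 = 53·514 + 15
59: 27257 = 59·461 + 58
61: 27257 = 61·446 + 51
67: 27257 = 67·406 + 55
71: 27257 = 71·383 + 64
73: 27257 = 73·373 + 28
79: 27257 = 79·345 + 2
83: 27257 = 83·328 + 33
89: 27257 = 89·306 + 23
97: 27257 = 97·281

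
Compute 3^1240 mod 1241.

3^1 ≡ 3 (mod 1241)
3^2 ≡ 3^2 = 9 ≡ 9 (mod 1241)
3^4 ≡ 9^2 = 81 ≡ 81 (mod 1241)
3^8 ≡ 81^2 = 6561 ≡ 356 (mod 1241)
3^16 ≡ 356^2 = 126736 ≡ 154 (mod 1241)
3^32 ≡ 154^2 = 23716 ≡ 137 (mod 1241)
3^64 ≡ 137^2 = 18769 ≡ 154 (mod 1241)
3^128 ≡ 154^2 = 23716 ≡ 137 (mod 1241)
3^256 ≡ 137^2 = 18769 ≡ 154 (mod 1241)
3^512 ≡ 154^2 = 23716 ≡ 137 (mod 1241)
3^1024 ≡ 137^2 = 18769 ≡ 154 (mod 1241)
1240 = 1024 + 128 + 64 + 16 + 8 in binary powers of 2.
So 3^1240 ≡ 154 · 137 · 154 · 154 · 356 ≡ 373 (mod 1241).
Since 373 ≠ 1, base 3 is a Fermat witness: 1241 is composite.

373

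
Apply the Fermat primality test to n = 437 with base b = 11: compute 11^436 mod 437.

11^1 ≡ 11 (mod 437)
11^2 ≡ 11^2 = 121 ≡ 121 (mod 437)
11^4 ≡ 121^2 = 14641 ≡ 220 (mod 437)
11^8 ≡ 220^2 = 48400 ≡ 330 (mod 437)
11^16 ≡ 330^2 = 108900 ≡ 87 (mod 437)
11^32 ≡ 87^2 = 7569 ≡ 140 (mod 437)
11^64 ≡ 140^2 = 19600 ≡ 372 (mod 437)
11^128 ≡ 372^2 = 138384 ≡ 292 (mod 437)
11^256 ≡ 292^2 = 85264 ≡ 49 (mod 437)
436 = 256 + 128 + 32 + 16 + 4 in binary powers of 2.
So 11^436 ≡ 49 · 292 · 140 · 87 · 220 ≡ 315 (mod 437).
Since 315 ≠ 1, base 11 is a Fermat witness: 437 is composite.

315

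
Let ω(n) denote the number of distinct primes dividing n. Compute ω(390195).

5

390195 = 3^2 · 43355
43355 = 5 · 8671
8671 = 13 · 667
667 = 23 · 29
390195 = 3^2 · 5 · 13 · 23 · 29, which has 5 distinct prime factors.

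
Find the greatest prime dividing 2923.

2923 = 37 · 79
79 is prime.
So 2923 = 37 · 79; the largest prime factor is 79.

79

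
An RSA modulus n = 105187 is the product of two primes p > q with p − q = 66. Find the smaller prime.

Since p = q + 66, we have 105187 = q(q + 66), so q² + 66q − 105187 = 0.
Discriminant: 66² + 4·105187 = 4356 + 420748 = 425104; √425104 = 652.
q = (−66 + 652)/2 = 293, and p = q + 66 = 359.
Check: 293 · 359 = 105187.

293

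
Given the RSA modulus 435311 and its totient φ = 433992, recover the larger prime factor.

φ(n) = (p−1)(q−1) = n − (p+q) + 1, so p + q = 435311 − 433992 + 1 = 1320.
p and q are the roots of t² − 1320t + 435311 = 0.
Discriminant: 1320² − 4·435311 = 1742400 − 1741244 = 1156; √1156 = 34.
q = (1320 − 34)/2 = 643, p = (1320 + 34)/2 = 677.
Check: 643 · 677 = 435311.

677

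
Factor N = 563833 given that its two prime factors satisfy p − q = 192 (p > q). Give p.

Since p = q + 192, we have 563833 = q(q + 192), so q² + 192q − 563833 = 0.
Discriminant: 192² + 4·563833 = 36864 + 2255332 = 2292196; √2292196 = 1514.
q = (−192 + 1514)/2 = 661, and p = q + 192 = 853.
Check: 661 · 853 = 563833.

853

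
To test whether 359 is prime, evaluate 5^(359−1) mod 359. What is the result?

5^1 ≡ 5 (mod 359)
5^2 ≡ 5^2 = 25 ≡ 25 (mod 359)
5^4 ≡ 25^2 = 625 ≡ 266 (mod 359)
5^8 ≡ 266^2 = 70756 ≡ 33 (mod 359)
5^16 ≡ 33^2 = 1089 ≡ 12 (mod 359)
5^32 ≡ 12^2 = 144 ≡ 144 (mod 359)
5^64 ≡ 144^2 = 20736 ≡ 273 (mod 359)
5^128 ≡ 273^2 = 74529 ≡ 216 (mod 359)
5^256 ≡ 216^2 = 46656 ≡ 345 (mod 359)
358 = 256 + 64 + 32 + 4 + 2 in binary powers of 2.
So 5^358 ≡ 345 · 273 · 144 · 266 · 25 ≡ 1 (mod 359).
Since the result is 1, base 5 gives no evidence that 359 is composite.

1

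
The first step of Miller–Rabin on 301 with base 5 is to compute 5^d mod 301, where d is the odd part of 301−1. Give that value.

301 − 1 = 300 = 2^2 · 75, so d = 75.
5^1 ≡ 5 (mod 301)
5^2 ≡ 5^2 = 25 ≡ 25 (mod 301)
5^4 ≡ 25^2 = 625 ≡ 23 (mod 301)
5^8 ≡ 23^2 = 529 ≡ 228 (mod 301)
5^16 ≡ 228^2 = 51984 ≡ 212 (mod 301)
5^32 ≡ 212^2 = 44944 ≡ 95 (mod 301)
5^64 ≡ 95^2 = 9025 ≡ 296 (mod 301)
75 = 64 + 8 + 2 + 1 in binary powers of 2.
So 5^75 ≡ 296 · 228 · 25 · 5 ≡ 174 (mod 301).
Squaring chain: 174 → 176; never reaches −1, so base 5 is a Miller–Rabin witness that 301 is composite.

174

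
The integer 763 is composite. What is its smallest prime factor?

763 is odd.
Digit sum 16, not divisible by 3.
Ends in 3: not divisible by 5.
7: 763 = 7·109

7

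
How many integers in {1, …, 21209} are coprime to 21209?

20916

Factor: 21209 = 127 · 167.
φ(21209) = (127−1) · (167−1) = 126 · 166 = 20916.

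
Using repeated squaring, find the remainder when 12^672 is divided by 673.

12^1 ≡ 12 (mod 673)
12^2 ≡ 12^2 = 144 ≡ 144 (mod 673)
12^4 ≡ 144^2 = 20736 ≡ 546 (mod 673)
12^8 ≡ 546^2 = 298116 ≡ 650 (mod 673)
12^16 ≡ 650^2 = 422500 ≡ 529 (mod 673)
12^32 ≡ 529^2 = 279841 ≡ 546 (mod 673)
12^64 ≡ 546^2 = 298116 ≡ 650 (mod 673)
12^128 ≡ 650^2 = 422500 ≡ 529 (mod 673)
12^256 ≡ 529^2 = 279841 ≡ 546 (mod 673)
12^512 ≡ 546^2 = 298116 ≡ 650 (mod 673)
672 = 512 + 128 + 32 in binary powers of 2.
So 12^672 ≡ 650 · 529 · 546 ≡ 1 (mod 673).
Since the result is 1, base 12 gives no evidence that 673 is composite.

1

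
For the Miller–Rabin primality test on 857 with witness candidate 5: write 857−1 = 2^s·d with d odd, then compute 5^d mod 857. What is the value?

188

857 − 1 = 856 = 2^3 · 107, so d = 107.
5^1 ≡ 5 (mod 857)
5^2 ≡ 5^2 = 25 ≡ 25 (mod 857)
5^4 ≡ 25^2 = 625 ≡ 625 (mod 857)
5^8 ≡ 625^2 = 390625 ≡ 690 (mod 857)
5^16 ≡ 690^2 = 476100 ≡ 465 (mod 857)
5^32 ≡ 465^2 = 216225 ≡ 261 (mod 857)
5^64 ≡ 261^2 = 68121 ≡ 418 (mod 857)
107 = 64 + 32 + 8 + 2 + 1 in binary powers of 2.
So 5^107 ≡ 418 · 261 · 690 · 25 · 5 ≡ 188 (mod 857).
Squaring chain: 188 → 207 → 856; reaches −1, so base 5 does not prove 857 composite.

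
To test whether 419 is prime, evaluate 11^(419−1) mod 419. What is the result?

1

11^1 ≡ 11 (mod 419)
11^2 ≡ 11^2 = 121 ≡ 121 (mod 419)
11^4 ≡ 121^2 = 14641 ≡ 395 (mod 419)
11^8 ≡ 395^2 = 156025 ≡ 157 (mod 419)
11^16 ≡ 157^2 = 24649 ≡ 347 (mod 419)
11^32 ≡ 347^2 = 120409 ≡ 156 (mod 419)
11^64 ≡ 156^2 = 24336 ≡ 34 (mod 419)
11^128 ≡ 34^2 = 1156 ≡ 318 (mod 419)
11^256 ≡ 318^2 = 101124 ≡ 145 (mod 419)
418 = 256 + 128 + 32 + 2 in binary powers of 2.
So 11^418 ≡ 145 · 318 · 156 · 121 ≡ 1 (mod 419).
Since the result is 1, base 11 gives no evidence that 419 is composite.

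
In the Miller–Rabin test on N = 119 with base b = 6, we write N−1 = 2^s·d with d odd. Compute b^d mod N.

119 − 1 = 118 = 2^1 · 59, so d = 59.
6^1 ≡ 6 (mod 119)
6^2 ≡ 6^2 = 36 ≡ 36 (mod 119)
6^4 ≡ 36^2 = 1296 ≡ 106 (mod 119)
6^8 ≡ 106^2 = 11236 ≡ 50 (mod 119)
6^16 ≡ 50^2 = 2500 ≡ 1 (mod 119)
6^32 ≡ 1^2 = 1 ≡ 1 (mod 119)
59 = 32 + 16 + 8 + 2 + 1 in binary powers of 2.
So 6^59 ≡ 1 · 1 · 50 · 36 · 6 ≡ 90 (mod 119).
Squaring chain: 90; never reaches −1, so base 6 is a Miller–Rabin witness that 119 is composite.

90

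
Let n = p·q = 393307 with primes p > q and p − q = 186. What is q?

Since p = q + 186, we have 393307 = q(q + 186), so q² + 186q − 393307 = 0.
Discriminant: 186² + 4·393307 = 34596 + 1573228 = 1607824; √1607824 = 1268.
q = (−186 + 1268)/2 = 541, and p = q + 186 = 727.
Check: 541 · 727 = 393307.

541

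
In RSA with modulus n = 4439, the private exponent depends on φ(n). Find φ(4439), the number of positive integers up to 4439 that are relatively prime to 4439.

4224

Factor: 4439 = 23 · 193.
φ(4439) = (23−1) · (193−1) = 22 · 192 = 4224.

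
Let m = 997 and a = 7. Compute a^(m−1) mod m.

7^1 ≡ 7 (mod 997)
7^2 ≡ 7^2 = 49 ≡ 49 (mod 997)
7^4 ≡ 49^2 = 2401 ≡ 407 (mod 997)
7^8 ≡ 407^2 = 165649 ≡ 147 (mod 997)
7^16 ≡ 147^2 = 21609 ≡ 672 (mod 997)
7^32 ≡ 672^2 = 451584 ≡ 940 (mod 997)
7^64 ≡ 940^2 = 883600 ≡ 258 (mod 997)
7^128 ≡ 258^2 = 66564 ≡ 762 (mod 997)
7^256 ≡ 762^2 = 580644 ≡ 390 (mod 997)
7^512 ≡ 390^2 = 152100 ≡ 556 (mod 997)
996 = 512 + 256 + 128 + 64 + 32 + 4 in binary powers of 2.
So 7^996 ≡ 556 · 390 · 762 · 258 · 940 · 407 ≡ 1 (mod 997).
Since the result is 1, base 7 gives no evidence that 997 is composite.

1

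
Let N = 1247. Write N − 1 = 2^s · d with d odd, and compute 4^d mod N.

1247 − 1 = 1246 = 2^1 · 623, so d = 623.
4^1 ≡ 4 (mod 1247)
4^2 ≡ 4^2 = 16 ≡ 16 (mod 1247)
4^4 ≡ 16^2 = 256 ≡ 256 (mod 1247)
4^8 ≡ 256^2 = 65536 ≡ 692 (mod 1247)
4^16 ≡ 692^2 = 478864 ≡ 16 (mod 1247)
4^32 ≡ 16^2 = 256 ≡ 256 (mod 1247)
4^64 ≡ 256^2 = 65536 ≡ 692 (mod 1247)
4^128 ≡ 692^2 = 478864 ≡ 16 (mod 1247)
4^256 ≡ 16^2 = 256 ≡ 256 (mod 1247)
4^512 ≡ 256^2 = 65536 ≡ 692 (mod 1247)
623 = 512 + 64 + 32 + 8 + 4 + 2 + 1 in binary powers of 2.
So 4^623 ≡ 692 · 692 · 256 · 692 · 256 · 16 · 4 ≡ 173 (mod 1247).
Squaring chain: 173; never reaches −1, so base 4 is a Miller–Rabin witness that 1247 is composite.

173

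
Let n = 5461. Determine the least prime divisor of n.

5461 is odd.
Digit sum 16, not divisible by 3.
Ends in 1: not divisible by 5.
7: 5461 = 7·780 + 1
11: 5461 = 11·496 + 5
13: 5461 = 13·420 + 1
17: 5461 = 17·321 + 4
19: 5461 = 19·287 + 8
23: 5461 = 23·237 + 10
29: 5461 = 29·188 + 9
31: 5461 = 31·176 + 5
37: 5461 = 37·147 + 22
41: 5461 = 41·133 + 8
43: 5461 = 43·127

43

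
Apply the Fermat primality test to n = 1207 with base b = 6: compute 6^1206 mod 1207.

535

6^1 ≡ 6 (mod 1207)
6^2 ≡ 6^2 = 36 ≡ 36 (mod 1207)
6^4 ≡ 36^2 = 1296 ≡ 89 (mod 1207)
6^8 ≡ 89^2 = 7921 ≡ 679 (mod 1207)
6^16 ≡ 679^2 = 461041 ≡ 1174 (mod 1207)
6^32 ≡ 1174^2 = 1378276 ≡ 1089 (mod 1207)
6^64 ≡ 1089^2 = 1185921 ≡ 647 (mod 1207)
6^128 ≡ 647^2 = 418609 ≡ 987 (mod 1207)
6^256 ≡ 987^2 = 974169 ≡ 120 (mod 1207)
6^512 ≡ 120^2 = 14400 ≡ 1123 (mod 1207)
6^1024 ≡ 1123^2 = 1261129 ≡ 1021 (mod 1207)
1206 = 1024 + 128 + 32 + 16 + 4 + 2 in binary powers of 2.
So 6^1206 ≡ 1021 · 987 · 1089 · 1174 · 89 · 36 ≡ 535 (mod 1207).
Since 535 ≠ 1, base 6 is a Fermat witness: 1207 is composite.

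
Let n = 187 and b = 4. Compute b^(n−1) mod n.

4^1 ≡ 4 (mod 187)
4^2 ≡ 4^2 = 16 ≡ 16 (mod 187)
4^4 ≡ 16^2 = 256 ≡ 69 (mod 187)
4^8 ≡ 69^2 = 4761 ≡ 86 (mod 187)
4^16 ≡ 86^2 = 7396 ≡ 103 (mod 187)
4^32 ≡ 103^2 = 10609 ≡ 137 (mod 187)
4^64 ≡ 137^2 = 18769 ≡ 69 (mod 187)
4^128 ≡ 69^2 = 4761 ≡ 86 (mod 187)
186 = 128 + 32 + 16 + 8 + 2 in binary powers of 2.
So 4^186 ≡ 86 · 137 · 103 · 86 · 16 ≡ 169 (mod 187).
Since 169 ≠ 1, base 4 is a Fermat witness: 187 is composite.

169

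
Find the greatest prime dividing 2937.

89

2937 = 3 · 979
979 = 11 · 89
89 is prime.
So 2937 = 3 · 11 · 89; the largest prime factor is 89.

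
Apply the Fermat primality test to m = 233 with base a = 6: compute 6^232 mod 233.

6^1 ≡ 6 (mod 233)
6^2 ≡ 6^2 = 36 ≡ 36 (mod 233)
6^4 ≡ 36^2 = 1296 ≡ 131 (mod 233)
6^8 ≡ 131^2 = 17161 ≡ 152 (mod 233)
6^16 ≡ 152^2 = 23104 ≡ 37 (mod 233)
6^32 ≡ 37^2 = 1369 ≡ 204 (mod 233)
6^64 ≡ 204^2 = 41616 ≡ 142 (mod 233)
6^128 ≡ 142^2 = 20164 ≡ 126 (mod 233)
232 = 128 + 64 + 32 + 8 in binary powers of 2.
So 6^232 ≡ 126 · 142 · 204 · 152 ≡ 1 (mod 233).
Since the result is 1, base 6 gives no evidence that 233 is composite.

1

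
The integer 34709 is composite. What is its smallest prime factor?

34709 is odd.
Digit sum 23, not divisible by 3.
Ends in 9: not divisible by 5.
7: 34709 = 7·4958 + 3
11: 34709 = 11·3155 + 4
13: 34709 = 13·2669 + 12
17: 34709 = 17·2041 + 12
19: 34709 = 19·1826 + 15
23: 34709 = 23·1509 + 2
29: 34709 = 29·1196 + 25
31: 34709 = 31·1119 + 20
37: 34709 = 37·938 + 3
41: 34709 = 41·846 + 23
43: 34709 = 43·807 + 8
47: 34709 = 47·738 + 23
53: 34709 = 53·654 + 47
59: 34709 = 59·588 + 17
61: 34709 = 61·569

61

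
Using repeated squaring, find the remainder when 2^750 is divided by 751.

1

2^1 ≡ 2 (mod 751)
2^2 ≡ 2^2 = 4 ≡ 4 (mod 751)
2^4 ≡ 4^2 = 16 ≡ 16 (mod 751)
2^8 ≡ 16^2 = 256 ≡ 256 (mod 751)
2^16 ≡ 256^2 = 65536 ≡ 199 (mod 751)
2^32 ≡ 199^2 = 39601 ≡ 549 (mod 751)
2^64 ≡ 549^2 = 301401 ≡ 250 (mod 751)
2^128 ≡ 250^2 = 62500 ≡ 167 (mod 751)
2^256 ≡ 167^2 = 27889 ≡ 102 (mod 751)
2^512 ≡ 102^2 = 10404 ≡ 641 (mod 751)
750 = 512 + 128 + 64 + 32 + 8 + 4 + 2 in binary powers of 2.
So 2^750 ≡ 641 · 167 · 250 · 549 · 256 · 16 · 4 ≡ 1 (mod 751).
Since the result is 1, base 2 gives no evidence that 751 is composite.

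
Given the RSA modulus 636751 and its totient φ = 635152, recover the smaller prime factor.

743

φ(n) = (p−1)(q−1) = n − (p+q) + 1, so p + q = 636751 − 635152 + 1 = 1600.
p and q are the roots of t² − 1600t + 636751 = 0.
Discriminant: 1600² − 4·636751 = 2560000 − 2547004 = 12996; √12996 = 114.
q = (1600 − 114)/2 = 743, p = (1600 + 114)/2 = 857.
Check: 743 · 857 = 636751.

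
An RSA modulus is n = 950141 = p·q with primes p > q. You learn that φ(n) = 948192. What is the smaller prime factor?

φ(n) = (p−1)(q−1) = n − (p+q) + 1, so p + q = 950141 − 948192 + 1 = 1950.
p and q are the roots of t² − 1950t + 950141 = 0.
Discriminant: 1950² − 4·950141 = 3802500 − 3800564 = 1936; √1936 = 44.
q = (1950 − 44)/2 = 953, p = (1950 + 44)/2 = 997.
Check: 953 · 997 = 950141.

953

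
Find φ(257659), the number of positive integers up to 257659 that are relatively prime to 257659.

Factor: 257659 = 19 · 71 · 191.
φ(257659) = (19−1) · (71−1) · (191−1) = 18 · 70 · 190 = 239400.

239400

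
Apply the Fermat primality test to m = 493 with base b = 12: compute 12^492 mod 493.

12^1 ≡ 12 (mod 493)
12^2 ≡ 12^2 = 144 ≡ 144 (mod 493)
12^4 ≡ 144^2 = 20736 ≡ 30 (mod 493)
12^8 ≡ 30^2 = 900 ≡ 407 (mod 493)
12^16 ≡ 407^2 = 165649 ≡ 1 (mod 493)
12^32 ≡ 1^2 = 1 ≡ 1 (mod 493)
12^64 ≡ 1^2 = 1 ≡ 1 (mod 493)
12^128 ≡ 1^2 = 1 ≡ 1 (mod 493)
12^256 ≡ 1^2 = 1 ≡ 1 (mod 493)
492 = 256 + 128 + 64 + 32 + 8 + 4 in binary powers of 2.
So 12^492 ≡ 1 · 1 · 1 · 1 · 407 · 30 ≡ 378 (mod 493).
Since 378 ≠ 1, base 12 is a Fermat witness: 493 is composite.

378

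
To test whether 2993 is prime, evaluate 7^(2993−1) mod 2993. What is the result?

1322

7^1 ≡ 7 (mod 2993)
7^2 ≡ 7^2 = 49 ≡ 49 (mod 2993)
7^4 ≡ 49^2 = 2401 ≡ 2401 (mod 2993)
7^8 ≡ 2401^2 = 5764801 ≡ 283 (mod 2993)
7^16 ≡ 283^2 = 80089 ≡ 2271 (mod 2993)
7^32 ≡ 2271^2 = 5157441 ≡ 502 (mod 2993)
7^64 ≡ 502^2 = 252004 ≡ 592 (mod 2993)
7^128 ≡ 592^2 = 350464 ≡ 283 (mod 2993)
7^256 ≡ 283^2 = 80089 ≡ 2271 (mod 2993)
7^512 ≡ 2271^2 = 5157441 ≡ 502 (mod 2993)
7^1024 ≡ 502^2 = 252004 ≡ 592 (mod 2993)
7^2048 ≡ 592^2 = 350464 ≡ 283 (mod 2993)
2992 = 2048 + 512 + 256 + 128 + 32 + 16 in binary powers of 2.
So 7^2992 ≡ 283 · 502 · 2271 · 283 · 502 · 2271 ≡ 1322 (mod 2993).
Since 1322 ≠ 1, base 7 is a Fermat witness: 2993 is composite.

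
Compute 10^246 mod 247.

10^1 ≡ 10 (mod 247)
10^2 ≡ 10^2 = 100 ≡ 100 (mod 247)
10^4 ≡ 100^2 = 10000 ≡ 120 (mod 247)
10^8 ≡ 120^2 = 14400 ≡ 74 (mod 247)
10^16 ≡ 74^2 = 5476 ≡ 42 (mod 247)
10^32 ≡ 42^2 = 1764 ≡ 35 (mod 247)
10^64 ≡ 35^2 = 1225 ≡ 237 (mod 247)
10^128 ≡ 237^2 = 56169 ≡ 100 (mod 247)
246 = 128 + 64 + 32 + 16 + 4 + 2 in binary powers of 2.
So 10^246 ≡ 100 · 237 · 35 · 42 · 120 · 100 ≡ 235 (mod 247).
Since 235 ≠ 1, base 10 is a Fermat witness: 247 is composite.

235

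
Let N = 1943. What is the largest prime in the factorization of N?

1943 = 29 · 67
67 is prime.
So 1943 = 29 · 67; the largest prime factor is 67.

67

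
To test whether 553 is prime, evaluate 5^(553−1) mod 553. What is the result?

141

5^1 ≡ 5 (mod 553)
5^2 ≡ 5^2 = 25 ≡ 25 (mod 553)
5^4 ≡ 25^2 = 625 ≡ 72 (mod 553)
5^8 ≡ 72^2 = 5184 ≡ 207 (mod 553)
5^16 ≡ 207^2 = 42849 ≡ 268 (mod 553)
5^32 ≡ 268^2 = 71824 ≡ 487 (mod 553)
5^64 ≡ 487^2 = 237169 ≡ 485 (mod 553)
5^128 ≡ 485^2 = 235225 ≡ 200 (mod 553)
5^256 ≡ 200^2 = 40000 ≡ 184 (mod 553)
5^512 ≡ 184^2 = 33856 ≡ 123 (mod 553)
552 = 512 + 32 + 8 in binary powers of 2.
So 5^552 ≡ 123 · 487 · 207 ≡ 141 (mod 553).
Since 141 ≠ 1, base 5 is a Fermat witness: 553 is composite.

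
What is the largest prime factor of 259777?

259777 = 7 · 37111
37111 = 17 · 2183
2183 = 37 · 59
59 is prime.
So 259777 = 7 · 17 · 37 · 59; the largest prime factor is 59.

59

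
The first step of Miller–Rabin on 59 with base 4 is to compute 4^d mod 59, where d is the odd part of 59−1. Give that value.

59 − 1 = 58 = 2^1 · 29, so d = 29.
4^1 ≡ 4 (mod 59)
4^2 ≡ 4^2 = 16 ≡ 16 (mod 59)
4^4 ≡ 16^2 = 256 ≡ 20 (mod 59)
4^8 ≡ 20^2 = 400 ≡ 46 (mod 59)
4^16 ≡ 46^2 = 2116 ≡ 51 (mod 59)
29 = 16 + 8 + 4 + 1 in binary powers of 2.
So 4^29 ≡ 51 · 46 · 20 · 4 ≡ 1 (mod 59).
Since 4^d ≡ 1 (mod 59), base 4 does not prove 59 composite.

1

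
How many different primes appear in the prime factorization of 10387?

10387 = 13 · 799
799 = 17 · 47
10387 = 13 · 17 · 47, which has 3 distinct prime factors.

3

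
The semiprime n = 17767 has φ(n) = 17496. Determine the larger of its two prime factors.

163

φ(n) = (p−1)(q−1) = n − (p+q) + 1, so p + q = 17767 − 17496 + 1 = 272.
p and q are the roots of t² − 272t + 17767 = 0.
Discriminant: 272² − 4·17767 = 73984 − 71068 = 2916; √2916 = 54.
q = (272 − 54)/2 = 109, p = (272 + 54)/2 = 163.
Check: 109 · 163 = 17767.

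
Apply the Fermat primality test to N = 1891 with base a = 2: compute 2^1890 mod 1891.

2^1 ≡ 2 (mod 1891)
2^2 ≡ 2^2 = 4 ≡ 4 (mod 1891)
2^4 ≡ 4^2 = 16 ≡ 16 (mod 1891)
2^8 ≡ 16^2 = 256 ≡ 256 (mod 1891)
2^16 ≡ 256^2 = 65536 ≡ 1242 (mod 1891)
2^32 ≡ 1242^2 = 1542564 ≡ 1399 (mod 1891)
2^64 ≡ 1399^2 = 1957201 ≡ 16 (mod 1891)
2^128 ≡ 16^2 = 256 ≡ 256 (mod 1891)
2^256 ≡ 256^2 = 65536 ≡ 1242 (mod 1891)
2^512 ≡ 1242^2 = 1542564 ≡ 1399 (mod 1891)
2^1024 ≡ 1399^2 = 1957201 ≡ 16 (mod 1891)
1890 = 1024 + 512 + 256 + 64 + 32 + 2 in binary powers of 2.
So 2^1890 ≡ 16 · 1399 · 1242 · 16 · 1399 · 4 ≡ 1768 (mod 1891).
Since 1768 ≠ 1, base 2 is a Fermat witness: 1891 is composite.

1768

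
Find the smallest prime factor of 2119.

13

2119 is odd.
Digit sum 13, not divisible by 3.
Ends in 9: not divisible by 5.
7: 2119 = 7·302 + 5
11: 2119 = 11·192 + 7
13: 2119 = 13·163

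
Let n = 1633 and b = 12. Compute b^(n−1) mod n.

841

12^1 ≡ 12 (mod 1633)
12^2 ≡ 12^2 = 144 ≡ 144 (mod 1633)
12^4 ≡ 144^2 = 20736 ≡ 1140 (mod 1633)
12^8 ≡ 1140^2 = 1299600 ≡ 1365 (mod 1633)
12^16 ≡ 1365^2 = 1863225 ≡ 1605 (mod 1633)
12^32 ≡ 1605^2 = 2576025 ≡ 784 (mod 1633)
12^64 ≡ 784^2 = 614656 ≡ 648 (mod 1633)
12^128 ≡ 648^2 = 419904 ≡ 223 (mod 1633)
12^256 ≡ 223^2 = 49729 ≡ 739 (mod 1633)
12^512 ≡ 739^2 = 546121 ≡ 699 (mod 1633)
12^1024 ≡ 699^2 = 488601 ≡ 334 (mod 1633)
1632 = 1024 + 512 + 64 + 32 in binary powers of 2.
So 12^1632 ≡ 334 · 699 · 648 · 784 ≡ 841 (mod 1633).
Since 841 ≠ 1, base 12 is a Fermat witness: 1633 is composite.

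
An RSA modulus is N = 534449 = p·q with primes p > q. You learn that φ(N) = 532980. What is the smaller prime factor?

659

φ(n) = (p−1)(q−1) = n − (p+q) + 1, so p + q = 534449 − 532980 + 1 = 1470.
p and q are the roots of t² − 1470t + 534449 = 0.
Discriminant: 1470² − 4·534449 = 2160900 − 2137796 = 23104; √23104 = 152.
q = (1470 − 152)/2 = 659, p = (1470 + 152)/2 = 811.
Check: 659 · 811 = 534449.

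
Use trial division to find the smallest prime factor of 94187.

94187 is odd.
Digit sum 29, not divisible by 3.
Ends in 7: not divisible by 5.
7: 94187 = 7·13455 + 2
11: 94187 = 11·8562 + 5
13: 94187 = 13·7245 + 2
17: 94187 = 17·5540 + 7
19: 94187 = 19·4957 + 4
23: 94187 = 23·4095 + 2
29: 94187 = 29·3247 + 24
31: 94187 = 31·3038 + 9
37: 94187 = 37·2545 + 22
41: 94187 = 41·2297 + 10
43: 94187 = 43·2190 + 17
47: 94187 = 47·2003 + 46
53: 94187 = 53·1777 + 6
59: 94187 = 59·1596 + 23
61: 94187 = 61·1544 + 3
67: 94187 = 67·1405 + 52
71: 94187 = 71·1326 + 41
73: 94187 = 73·1290 + 17
79: 94187 = 79·1192 + 19
83: 94187 = 83·1134 + 65
89: 94187 = 89·1058 + 25
97: 94187 = 97·971

97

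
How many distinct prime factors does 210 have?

4

210 = 2 · 105
105 = 3 · 35
35 = 5 · 7
210 = 2 · 3 · 5 · 7, which has 4 distinct prime factors.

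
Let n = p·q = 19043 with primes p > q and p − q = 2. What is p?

Since p = q + 2, we have 19043 = q(q + 2), so q² + 2q − 19043 = 0.
Discriminant: 2² + 4·19043 = 4 + 76172 = 76176; √76176 = 276.
q = (−2 + 276)/2 = 137, and p = q + 2 = 139.
Check: 137 · 139 = 19043.

139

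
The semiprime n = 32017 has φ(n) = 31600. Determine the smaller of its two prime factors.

φ(n) = (p−1)(q−1) = n − (p+q) + 1, so p + q = 32017 − 31600 + 1 = 418.
p and q are the roots of t² − 418t + 32017 = 0.
Discriminant: 418² − 4·32017 = 174724 − 128068 = 46656; √46656 = 216.
q = (418 − 216)/2 = 101, p = (418 + 216)/2 = 317.
Check: 101 · 317 = 32017.

101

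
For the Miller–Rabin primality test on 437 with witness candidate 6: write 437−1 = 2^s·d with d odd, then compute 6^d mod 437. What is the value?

437 − 1 = 436 = 2^2 · 109, so d = 109.
6^1 ≡ 6 (mod 437)
6^2 ≡ 6^2 = 36 ≡ 36 (mod 437)
6^4 ≡ 36^2 = 1296 ≡ 422 (mod 437)
6^8 ≡ 422^2 = 178084 ≡ 225 (mod 437)
6^16 ≡ 225^2 = 50625 ≡ 370 (mod 437)
6^32 ≡ 370^2 = 136900 ≡ 119 (mod 437)
6^64 ≡ 119^2 = 14161 ≡ 177 (mod 437)
109 = 64 + 32 + 8 + 4 + 1 in binary powers of 2.
So 6^109 ≡ 177 · 119 · 225 · 422 · 6 ≡ 234 (mod 437).
Squaring chain: 234 → 131; never reaches −1, so base 6 is a Miller–Rabin witness that 437 is composite.

234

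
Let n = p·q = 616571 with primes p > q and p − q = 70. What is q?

Since p = q + 70, we have 616571 = q(q + 70), so q² + 70q − 616571 = 0.
Discriminant: 70² + 4·616571 = 4900 + 2466284 = 2471184; √2471184 = 1572.
q = (−70 + 1572)/2 = 751, and p = q + 70 = 821.
Check: 751 · 821 = 616571.

751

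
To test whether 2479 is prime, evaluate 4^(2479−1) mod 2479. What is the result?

4^1 ≡ 4 (mod 2479)
4^2 ≡ 4^2 = 16 ≡ 16 (mod 2479)
4^4 ≡ 16^2 = 256 ≡ 256 (mod 2479)
4^8 ≡ 256^2 = 65536 ≡ 1082 (mod 2479)
4^16 ≡ 1082^2 = 1170724 ≡ 636 (mod 2479)
4^32 ≡ 636^2 = 404496 ≡ 419 (mod 2479)
4^64 ≡ 419^2 = 175561 ≡ 2031 (mod 2479)
4^128 ≡ 2031^2 = 4124961 ≡ 2384 (mod 2479)
4^256 ≡ 2384^2 = 5683456 ≡ 1588 (mod 2479)
4^512 ≡ 1588^2 = 2521744 ≡ 601 (mod 2479)
4^1024 ≡ 601^2 = 361201 ≡ 1746 (mod 2479)
4^2048 ≡ 1746^2 = 3048516 ≡ 1825 (mod 2479)
2478 = 2048 + 256 + 128 + 32 + 8 + 4 + 2 in binary powers of 2.
So 4^2478 ≡ 1825 · 1588 · 2384 · 419 · 1082 · 256 · 16 ≡ 935 (mod 2479).
Since 935 ≠ 1, base 4 is a Fermat witness: 2479 is composite.

935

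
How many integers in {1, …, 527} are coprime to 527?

480

Factor: 527 = 17 · 31.
φ(527) = (17−1) · (31−1) = 16 · 30 = 480.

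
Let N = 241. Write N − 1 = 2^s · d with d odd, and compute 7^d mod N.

241 − 1 = 240 = 2^4 · 15, so d = 15.
7^1 ≡ 7 (mod 241)
7^2 ≡ 7^2 = 49 ≡ 49 (mod 241)
7^4 ≡ 49^2 = 2401 ≡ 232 (mod 241)
7^8 ≡ 232^2 = 53824 ≡ 81 (mod 241)
15 = 8 + 4 + 2 + 1 in binary powers of 2.
So 7^15 ≡ 81 · 232 · 49 · 7 ≡ 111 (mod 241).
Squaring chain: 111 → 30 → 177 → 240; reaches −1, so base 7 does not prove 241 composite.

111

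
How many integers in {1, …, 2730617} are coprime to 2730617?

Factor: 2730617 = 83 · 167 · 197.
φ(2730617) = (83−1) · (167−1) · (197−1) = 82 · 166 · 196 = 2667952.

2667952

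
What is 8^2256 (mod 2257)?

1925

8^1 ≡ 8 (mod 2257)
8^2 ≡ 8^2 = 64 ≡ 64 (mod 2257)
8^4 ≡ 64^2 = 4096 ≡ 1839 (mod 2257)
8^8 ≡ 1839^2 = 3381921 ≡ 935 (mod 2257)
8^16 ≡ 935^2 = 874225 ≡ 766 (mod 2257)
8^32 ≡ 766^2 = 586756 ≡ 2193 (mod 2257)
8^64 ≡ 2193^2 = 4809249 ≡ 1839 (mod 2257)
8^128 ≡ 1839^2 = 3381921 ≡ 935 (mod 2257)
8^256 ≡ 935^2 = 874225 ≡ 766 (mod 2257)
8^512 ≡ 766^2 = 586756 ≡ 2193 (mod 2257)
8^1024 ≡ 2193^2 = 4809249 ≡ 1839 (mod 2257)
8^2048 ≡ 1839^2 = 3381921 ≡ 935 (mod 2257)
2256 = 2048 + 128 + 64 + 16 in binary powers of 2.
So 8^2256 ≡ 935 · 935 · 1839 · 766 ≡ 1925 (mod 2257).
Since 1925 ≠ 1, base 8 is a Fermat witness: 2257 is composite.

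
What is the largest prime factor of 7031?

89

7031 = 79 · 89
89 is prime.
So 7031 = 79 · 89; the largest prime factor is 89.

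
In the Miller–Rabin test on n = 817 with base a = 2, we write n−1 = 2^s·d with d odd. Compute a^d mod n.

817 − 1 = 816 = 2^4 · 51, so d = 51.
2^1 ≡ 2 (mod 817)
2^2 ≡ 2^2 = 4 ≡ 4 (mod 817)
2^4 ≡ 4^2 = 16 ≡ 16 (mod 817)
2^8 ≡ 16^2 = 256 ≡ 256 (mod 817)
2^16 ≡ 256^2 = 65536 ≡ 176 (mod 817)
2^32 ≡ 176^2 = 30976 ≡ 747 (mod 817)
51 = 32 + 16 + 2 + 1 in binary powers of 2.
So 2^51 ≡ 747 · 176 · 4 · 2 ≡ 297 (mod 817).
Squaring chain: 297 → 790 → 729 → 391; never reaches −1, so base 2 is a Miller–Rabin witness that 817 is composite.

297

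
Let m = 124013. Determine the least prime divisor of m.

19

124013 is odd.
Digit sum 11, not divisible by 3.
Ends in 3: not divisible by 5.
7: 124013 = 7·17716 + 1
11: 124013 = 11·11273 + 10
13: 124013 = 13·9539 + 6
17: 124013 = 17·7294 + 15
19: 124013 = 19·6527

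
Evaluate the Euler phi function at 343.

Factor: 343 = 7^3.
φ(343) = 7^2·(7−1) = 294.

294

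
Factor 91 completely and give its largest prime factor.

13

91 = 7 · 13
13 is prime.
So 91 = 7 · 13; the largest prime factor is 13.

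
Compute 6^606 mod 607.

1

6^1 ≡ 6 (mod 607)
6^2 ≡ 6^2 = 36 ≡ 36 (mod 607)
6^4 ≡ 36^2 = 1296 ≡ 82 (mod 607)
6^8 ≡ 82^2 = 6724 ≡ 47 (mod 607)
6^16 ≡ 47^2 = 2209 ≡ 388 (mod 607)
6^32 ≡ 388^2 = 150544 ≡ 8 (mod 607)
6^64 ≡ 8^2 = 64 ≡ 64 (mod 607)
6^128 ≡ 64^2 = 4096 ≡ 454 (mod 607)
6^256 ≡ 454^2 = 206116 ≡ 343 (mod 607)
6^512 ≡ 343^2 = 117649 ≡ 498 (mod 607)
606 = 512 + 64 + 16 + 8 + 4 + 2 in binary powers of 2.
So 6^606 ≡ 498 · 64 · 388 · 47 · 82 · 36 ≡ 1 (mod 607).
Since the result is 1, base 6 gives no evidence that 607 is composite.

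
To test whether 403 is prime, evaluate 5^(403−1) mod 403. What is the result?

5^1 ≡ 5 (mod 403)
5^2 ≡ 5^2 = 25 ≡ 25 (mod 403)
5^4 ≡ 25^2 = 625 ≡ 222 (mod 403)
5^8 ≡ 222^2 = 49284 ≡ 118 (mod 403)
5^16 ≡ 118^2 = 13924 ≡ 222 (mod 403)
5^32 ≡ 222^2 = 49284 ≡ 118 (mod 403)
5^64 ≡ 118^2 = 13924 ≡ 222 (mod 403)
5^128 ≡ 222^2 = 49284 ≡ 118 (mod 403)
5^256 ≡ 118^2 = 13924 ≡ 222 (mod 403)
402 = 256 + 128 + 16 + 2 in binary powers of 2.
So 5^402 ≡ 222 · 118 · 222 · 25 ≡ 311 (mod 403).
Since 311 ≠ 1, base 5 is a Fermat witness: 403 is composite.

311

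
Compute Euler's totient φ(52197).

34272

Factor: 52197 = 3 · 127 · 137.
φ(52197) = (3−1) · (127−1) · (137−1) = 2 · 126 · 136 = 34272.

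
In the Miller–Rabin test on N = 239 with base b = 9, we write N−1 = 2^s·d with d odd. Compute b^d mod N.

1

239 − 1 = 238 = 2^1 · 119, so d = 119.
9^1 ≡ 9 (mod 239)
9^2 ≡ 9^2 = 81 ≡ 81 (mod 239)
9^4 ≡ 81^2 = 6561 ≡ 108 (mod 239)
9^8 ≡ 108^2 = 11664 ≡ 192 (mod 239)
9^16 ≡ 192^2 = 36864 ≡ 58 (mod 239)
9^32 ≡ 58^2 = 3364 ≡ 18 (mod 239)
9^64 ≡ 18^2 = 324 ≡ 85 (mod 239)
119 = 64 + 32 + 16 + 4 + 2 + 1 in binary powers of 2.
So 9^119 ≡ 85 · 18 · 58 · 108 · 81 · 9 ≡ 1 (mod 239).
Since 9^d ≡ 1 (mod 239), base 9 does not prove 239 composite.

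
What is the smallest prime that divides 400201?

41

400201 is odd.
Digit sum 7, not divisible by 3.
Ends in 1: not divisible by 5.
7: 400201 = 7·57171 + 4
11: 400201 = 11·36381 + 10
13: 400201 = 13·30784 + 9
17: 400201 = 17·23541 + 4
19: 400201 = 19·21063 + 4
23: 400201 = 23·17400 + 1
29: 400201 = 29·13800 + 1
31: 400201 = 31·12909 + 22
37: 400201 = 37·10816 + 9
41: 400201 = 41·9761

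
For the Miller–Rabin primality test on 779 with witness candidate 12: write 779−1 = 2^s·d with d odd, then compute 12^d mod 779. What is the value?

768

779 − 1 = 778 = 2^1 · 389, so d = 389.
12^1 ≡ 12 (mod 779)
12^2 ≡ 12^2 = 144 ≡ 144 (mod 779)
12^4 ≡ 144^2 = 20736 ≡ 482 (mod 779)
12^8 ≡ 482^2 = 232324 ≡ 182 (mod 779)
12^16 ≡ 182^2 = 33124 ≡ 406 (mod 779)
12^32 ≡ 406^2 = 164836 ≡ 467 (mod 779)
12^64 ≡ 467^2 = 218089 ≡ 748 (mod 779)
12^128 ≡ 748^2 = 559504 ≡ 182 (mod 779)
12^256 ≡ 182^2 = 33124 ≡ 406 (mod 779)
389 = 256 + 128 + 4 + 1 in binary powers of 2.
So 12^389 ≡ 406 · 182 · 482 · 12 ≡ 768 (mod 779).
Squaring chain: 768; never reaches −1, so base 12 is a Miller–Rabin witness that 779 is composite.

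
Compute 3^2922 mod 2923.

433

3^1 ≡ 3 (mod 2923)
3^2 ≡ 3^2 = 9 ≡ 9 (mod 2923)
3^4 ≡ 9^2 = 81 ≡ 81 (mod 2923)
3^8 ≡ 81^2 = 6561 ≡ 715 (mod 2923)
3^16 ≡ 715^2 = 511225 ≡ 2623 (mod 2923)
3^32 ≡ 2623^2 = 6880129 ≡ 2310 (mod 2923)
3^64 ≡ 2310^2 = 5336100 ≡ 1625 (mod 2923)
3^128 ≡ 1625^2 = 2640625 ≡ 1156 (mod 2923)
3^256 ≡ 1156^2 = 1336336 ≡ 525 (mod 2923)
3^512 ≡ 525^2 = 275625 ≡ 863 (mod 2923)
3^1024 ≡ 863^2 = 744769 ≡ 2327 (mod 2923)
3^2048 ≡ 2327^2 = 5414929 ≡ 1533 (mod 2923)
2922 = 2048 + 512 + 256 + 64 + 32 + 8 + 2 in binary powers of 2.
So 3^2922 ≡ 1533 · 863 · 525 · 1625 · 2310 · 715 · 9 ≡ 433 (mod 2923).
Since 433 ≠ 1, base 3 is a Fermat witness: 2923 is composite.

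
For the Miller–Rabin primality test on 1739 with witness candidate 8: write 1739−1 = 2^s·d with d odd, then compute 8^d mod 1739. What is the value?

726

1739 − 1 = 1738 = 2^1 · 869, so d = 869.
8^1 ≡ 8 (mod 1739)
8^2 ≡ 8^2 = 64 ≡ 64 (mod 1739)
8^4 ≡ 64^2 = 4096 ≡ 618 (mod 1739)
8^8 ≡ 618^2 = 381924 ≡ 1083 (mod 1739)
8^16 ≡ 1083^2 = 1172889 ≡ 803 (mod 1739)
8^32 ≡ 803^2 = 644809 ≡ 1379 (mod 1739)
8^64 ≡ 1379^2 = 1901641 ≡ 914 (mod 1739)
8^128 ≡ 914^2 = 835396 ≡ 676 (mod 1739)
8^256 ≡ 676^2 = 456976 ≡ 1358 (mod 1739)
8^512 ≡ 1358^2 = 1844164 ≡ 824 (mod 1739)
869 = 512 + 256 + 64 + 32 + 4 + 1 in binary powers of 2.
So 8^869 ≡ 824 · 1358 · 914 · 1379 · 618 · 8 ≡ 726 (mod 1739).
Squaring chain: 726; never reaches −1, so base 8 is a Miller–Rabin witness that 1739 is composite.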